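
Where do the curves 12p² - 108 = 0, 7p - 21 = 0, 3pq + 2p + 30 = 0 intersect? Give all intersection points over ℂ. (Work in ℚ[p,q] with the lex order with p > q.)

Compute a lex Gröbner basis by Buchberger's algorithm.
f_1 = 12p² - 108, LT = p².
f_2 = 7p - 21, LT = p.
f_3 = 3pq + 2p + 30, LT = pq.

S(f_1,f_3): lcm = p²q. S = -⅔p² - 10p - 9q.
  leading term p²: subtract (-1/18)·f_1 from -⅔p² - 10p - 9q → -10p - 9q - 6
  leading term p: subtract (-10/7)·f_2 from -10p - 9q - 6 → -9q - 36
  leading term q: no divisor's leading term divides it; move -9q to the remainder.
  leading term 1: no divisor's leading term divides it; move -36 to the remainder.
  remainder -9q - 36 ≠ 0; add h_4 = -9q - 36 to the basis.

The other S-polynomials (S(f_1,f_2), S(f_2,f_3), S(f_1,h_4), S(f_2,h_4), S(f_3,h_4)) all reduce to 0 modulo the current basis, so we have a Gröbner basis.
Inter-reduce: drop elements whose leading term is divisible by another's, tail-reduce, and make monic.
Reduced Gröbner basis: {p - 3, q + 4}.

Since the basis is lex-ordered, q + 4 is univariate in q. Its roots are {-4}. Back-substituting each root into the other basis elements fixes the other coordinates.
  q = -4: the earlier basis element becomes p - 3 = 0, giving p = 3 — point (3, -4).
Check: every point annihilates each of the original generators.
Zero-dimensionality of the ideal guarantees finitely many solutions over ℂ.

{(3, -4)}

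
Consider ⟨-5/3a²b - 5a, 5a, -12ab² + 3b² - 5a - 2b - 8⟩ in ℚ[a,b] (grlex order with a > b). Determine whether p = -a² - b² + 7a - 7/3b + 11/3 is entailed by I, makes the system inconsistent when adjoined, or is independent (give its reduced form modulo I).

Adjoining -a² - b² + 7a - 7/3b + 11/3 makes the ideal the whole ring: the system is inconsistent.

First compute the reduced Gröbner basis of I by Buchberger's algorithm.
f_1 = -5/3a²b - 5a, LT = a²b.
f_2 = 5a, LT = a.
f_3 = -12ab² + 3b² - 5a - 2b - 8, LT = ab².

S(f_2,f_3): lcm = ab². S = ¼b² - 5/12a - ⅙b - ⅔.
  reduce S modulo (f_1, f_2, f_3):
  remainder ¼b² - ⅙b - ⅔ ≠ 0; add h_4 = ¼b² - ⅙b - ⅔ to the basis.

The other S-polynomials (S(f_1,f_2), S(f_1,f_3), S(f_1,h_4), S(f_2,h_4), S(f_3,h_4)) all reduce to 0 modulo the current basis, so we have a Gröbner basis.
Inter-reduce: drop elements whose leading term is divisible by another's, tail-reduce, and make monic.
Reduced Gröbner basis: {b² - ⅔b - 8/3, a}.
Label its elements g_1 = b² - ⅔b - 8/3, g_2 = a.

Reduce p = -a² - b² + 7a - 7/3b + 11/3 modulo G:
  leading term a²: subtract (-a)·g_2 from -a² - b² + 7a - 7/3b + 11/3 → -b² + 7a - 7/3b + 11/3
  leading term b²: subtract (-1)·g_1 from -b² + 7a - 7/3b + 11/3 → 7a - 3b + 1
  leading term a: subtract (7)·g_2 from 7a - 3b + 1 → -3b + 1
  leading term b: no divisor's leading term divides it; move -3b to the remainder.
  leading term 1: no divisor's leading term divides it; move 1 to the remainder.
  normal form = -3b + 1.
The normal form is nonzero, so p ∉ I. Since p minus its normal form lies in I, I + (p) = I + (r) where r = -3b + 1; decide whether this ideal is the whole ring.
Run Buchberger on G together with r (pairs among the g_i already reduce to 0 since G is a Gröbner basis):
g_1 = b² - ⅔b - 8/3, LT = b².
g_2 = a, LT = a.
r = -3b + 1, LT = b.

S(g_1,r): lcm = b². S = -⅓b - 8/3.
  reduce S modulo (g_1, g_2, r):
  remainder -25/9 ≠ 0; add m_4 = -25/9 to the basis.

The other S-polynomials (S(g_1,g_2), S(g_2,r), S(g_1,m_4), S(g_2,m_4), S(r,m_4)) all reduce to 0 modulo the current basis, so we have a Gröbner basis.
Inter-reduce: drop elements whose leading term is divisible by another's, tail-reduce, and make monic.
Reduced Gröbner basis: {1}.
The reduced Gröbner basis of I + (p) is {1}: the ideal is the whole ring, so the enlarged system has no common solution — adjoining p is inconsistent.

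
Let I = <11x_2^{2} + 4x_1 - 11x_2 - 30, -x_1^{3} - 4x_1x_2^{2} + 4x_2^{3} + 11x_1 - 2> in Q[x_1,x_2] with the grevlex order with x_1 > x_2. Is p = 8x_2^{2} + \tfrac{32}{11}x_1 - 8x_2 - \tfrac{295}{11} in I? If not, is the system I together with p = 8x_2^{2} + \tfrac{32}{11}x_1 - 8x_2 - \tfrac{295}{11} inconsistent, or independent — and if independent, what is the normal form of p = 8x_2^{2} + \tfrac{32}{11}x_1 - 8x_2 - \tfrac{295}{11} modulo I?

First compute the reduced Gröbner basis of I by Buchberger's algorithm.
f_1 = 11x_2^{2} + 4x_1 - 11x_2 - 30, LT = x_2^{2}.
f_2 = -x_1^{3} - 4x_1x_2^{2} + 4x_2^{3} + 11x_1 - 2, LT = x_1^{3}.

The S-polynomials (S(f_1,f_2)) all reduce to 0 modulo the current basis, so we have a Gröbner basis.
Inter-reduce: drop elements whose leading term is divisible by another's, tail-reduce, and make monic.
Reduced Gröbner basis: {x_1^{3} - \tfrac{16}{11}x_1^{2} + \tfrac{60}{11}x_1x_2 + \tfrac{15}{11}x_1 - \tfrac{164}{11}x_2 - \tfrac{98}{11}, x_2^{2} + \tfrac{4}{11}x_1 - x_2 - \tfrac{30}{11}}.
Label its elements g_1 = x_1^{3} - \tfrac{16}{11}x_1^{2} + \tfrac{60}{11}x_1x_2 + \tfrac{15}{11}x_1 - \tfrac{164}{11}x_2 - \tfrac{98}{11}, g_2 = x_2^{2} + \tfrac{4}{11}x_1 - x_2 - \tfrac{30}{11}.

Reduce p = 8x_2^{2} + \tfrac{32}{11}x_1 - 8x_2 - \tfrac{295}{11} modulo G:
  leading term x_2^{2}: subtract (8)·g_2 from 8x_2^{2} + \tfrac{32}{11}x_1 - 8x_2 - \tfrac{295}{11} → -5
  leading term 1: no divisor's leading term divides it; move -5 to the remainder.
  normal form = -5.
The normal form is nonzero, so p ∉ I. Since p minus its normal form lies in I, I + (p) = I + (r) where r = -5; decide whether this ideal is the whole ring.
Here r = -5 is a nonzero constant, hence a unit: 1 ∈ I + (p), the Gröbner basis of I + (p) is {1}, and the enlarged system has no common solution — adjoining p is inconsistent.

Ideal membership is decidable via reduction modulo a Gröbner basis.

Adjoining 8x_2^{2} + \tfrac{32}{11}x_1 - 8x_2 - \tfrac{295}{11} makes the ideal the whole ring: the system is inconsistent.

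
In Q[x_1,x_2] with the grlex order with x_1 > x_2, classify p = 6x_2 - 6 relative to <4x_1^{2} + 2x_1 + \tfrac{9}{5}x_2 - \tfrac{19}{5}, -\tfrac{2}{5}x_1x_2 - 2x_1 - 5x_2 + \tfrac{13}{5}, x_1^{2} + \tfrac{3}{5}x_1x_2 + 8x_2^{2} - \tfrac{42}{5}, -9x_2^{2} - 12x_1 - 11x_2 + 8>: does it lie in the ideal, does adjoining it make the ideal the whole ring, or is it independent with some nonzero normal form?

6x_2 - 6 lies in I (it reduces to 0).

First compute the reduced Gröbner basis of I by Buchberger's algorithm.
f_1 = 4x_1^{2} + 2x_1 + \tfrac{9}{5}x_2 - \tfrac{19}{5}, LT = x_1^{2}.
f_2 = -\tfrac{2}{5}x_1x_2 - 2x_1 - 5x_2 + \tfrac{13}{5}, LT = x_1x_2.
f_3 = x_1^{2} + \tfrac{3}{5}x_1x_2 + 8x_2^{2} - \tfrac{42}{5}, LT = x_1^{2}.
f_4 = -9x_2^{2} - 12x_1 - 11x_2 + 8, LT = x_2^{2}.

S(f_1,f_2): lcm = x_1^{2}x_2. S = -5x_1^{2} - 12x_1x_2 + \tfrac{9}{20}x_2^{2} + \tfrac{13}{2}x_1 - \tfrac{19}{20}x_2.
  reduce S modulo (f_1, f_2, f_3, f_4):
  remainder \tfrac{342}{5}x_1 + \tfrac{603}{4}x_2 - \tfrac{1647}{20} ≠ 0; add h_5 = \tfrac{342}{5}x_1 + \tfrac{603}{4}x_2 - \tfrac{1647}{20} to the basis.

S(f_1,f_3): lcm = x_1^{2}. S = -\tfrac{3}{5}x_1x_2 - 8x_2^{2} + \tfrac{1}{2}x_1 + \tfrac{9}{20}x_2 + \tfrac{149}{20}.
  reduce S modulo (f_1, f_2, f_3, f_4, h_5):
  remainder -\tfrac{184609}{13680}x_2 + \tfrac{184609}{13680} ≠ 0; add h_6 = -\tfrac{184609}{13680}x_2 + \tfrac{184609}{13680} to the basis.

The other S-polynomials (S(f_1,f_4), S(f_2,f_3), S(f_2,f_4), S(f_3,f_4), S(f_1,h_5), S(f_2,h_5), S(f_3,h_5), S(f_4,h_5), S(f_1,h_6), S(f_2,h_6), S(f_3,h_6), S(f_4,h_6), S(h_5,h_6)) all reduce to 0 modulo the current basis, so we have a Gröbner basis.
Inter-reduce: drop elements whose leading term is divisible by another's, tail-reduce, and make monic.
Reduced Gröbner basis: {x_1 + 1, x_2 - 1}.
Label its elements g_1 = x_1 + 1, g_2 = x_2 - 1.

Reduce p = 6x_2 - 6 modulo G:
  leading term x_2: subtract (6)·g_2 from 6x_2 - 6 → 0
  normal form = 0.
Since the normal form is 0, p ∈ I.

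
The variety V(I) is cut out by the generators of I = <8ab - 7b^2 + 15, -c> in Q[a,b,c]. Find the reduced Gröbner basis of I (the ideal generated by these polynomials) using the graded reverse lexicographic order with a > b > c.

This is the nonlinear analogue of row-reducing a linear system.

f_1 = 8ab - 7b^2 + 15, LT = ab.
f_2 = -c, LT = c.

The S-polynomials (S(f_1,f_2)) all reduce to 0 modulo the current basis, so we have a Gröbner basis.

G = {ab - 7/8b^2 + 15/8, c}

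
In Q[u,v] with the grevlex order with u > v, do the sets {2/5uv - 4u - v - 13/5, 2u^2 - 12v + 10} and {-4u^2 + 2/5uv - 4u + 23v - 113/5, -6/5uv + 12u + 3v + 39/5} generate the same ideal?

Equality of ideals is decidable: compute both reduced Gröbner bases (unique for the ordering) and check whether they agree.
Buchberger on the first generating set:
f_1 = 2/5uv - 4u - v - 13/5, LT = uv.
f_2 = 2u^2 - 12v + 10, LT = u^2.

S(f_1,f_2): lcm = u^2v. S = -10u^2 - 5/2uv + 6v^2 - 13/2u - 5v.
  leading term u^2: subtract (-5)·f_2 from -10u^2 - 5/2uv + 6v^2 - 13/2u - 5v → -5/2uv + 6v^2 - 13/2u - 65v + 50
  leading term uv: subtract (-25/4)·f_1 from -5/2uv + 6v^2 - 13/2u - 65v + 50 → 6v^2 - 63/2u - 285/4v + 135/4
  leading term v^2: no divisor's leading term divides it; move 6v^2 to the remainder.
  leading term u: no divisor's leading term divides it; move -63/2u to the remainder.
  leading term v: no divisor's leading term divides it; move -285/4v to the remainder.
  leading term 1: no divisor's leading term divides it; move 135/4 to the remainder.
  remainder 6v^2 - 63/2u - 285/4v + 135/4 ≠ 0; add g_3 = 6v^2 - 63/2u - 285/4v + 135/4 to the basis.

The other S-polynomials (S(f_1,g_3), S(f_2,g_3)) all reduce to 0 modulo the current basis, so we have a Gröbner basis.
Inter-reduce: drop elements whose leading term is divisible by another's, tail-reduce, and make monic.
Reduced Gröbner basis: {u^2 - 6v + 5, uv - 10u - 5/2v - 13/2, v^2 - 21/4u - 95/8v + 45/8}.

Buchberger on the second generating set:
h_1 = -4u^2 + 2/5uv - 4u + 23v - 113/5, LT = u^2.
h_2 = -6/5uv + 12u + 3v + 39/5, LT = uv.

S(h_1,h_2): lcm = u^2v. S = -1/10uv^2 + 10u^2 + 7/2uv - 23/4v^2 + 13/2u + 113/20v.
  leading term uv^2: subtract (1/12v)·h_2 from -1/10uv^2 + 10u^2 + 7/2uv - 23/4v^2 + 13/2u + 113/20v → 10u^2 + 5/2uv - 6v^2 + 13/2u + 5v
  leading term u^2: subtract (-5/2)·h_1 from 10u^2 + 5/2uv - 6v^2 + 13/2u + 5v → 7/2uv - 6v^2 - 7/2u + 125/2v - 113/2
  leading term uv: subtract (-35/12)·h_2 from 7/2uv - 6v^2 - 7/2u + 125/2v - 113/2 → -6v^2 + 63/2u + 285/4v - 135/4
  leading term v^2: no divisor's leading term divides it; move -6v^2 to the remainder.
  leading term u: no divisor's leading term divides it; move 63/2u to the remainder.
  leading term v: no divisor's leading term divides it; move 285/4v to the remainder.
  leading term 1: no divisor's leading term divides it; move -135/4 to the remainder.
  remainder -6v^2 + 63/2u + 285/4v - 135/4 ≠ 0; add k_3 = -6v^2 + 63/2u + 285/4v - 135/4 to the basis.

The other S-polynomials (S(h_1,k_3), S(h_2,k_3)) all reduce to 0 modulo the current basis, so we have a Gröbner basis.
Inter-reduce: drop elements whose leading term is divisible by another's, tail-reduce, and make monic.
Reduced Gröbner basis: {u^2 - 6v + 5, uv - 10u - 5/2v - 13/2, v^2 - 21/4u - 95/8v + 45/8}.

Same reduced basis, so the two generating sets span the same ideal.

Yes, the ideals are equal.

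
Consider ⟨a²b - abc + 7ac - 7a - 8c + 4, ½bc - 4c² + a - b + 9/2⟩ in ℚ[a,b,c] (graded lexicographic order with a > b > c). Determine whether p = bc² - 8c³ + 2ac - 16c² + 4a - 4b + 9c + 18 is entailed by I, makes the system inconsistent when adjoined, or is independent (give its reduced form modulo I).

bc² - 8c³ + 2ac - 16c² + 4a - 4b + 9c + 18 lies in I (it reduces to 0).

First compute the reduced Gröbner basis of I by Buchberger's algorithm.
f_1 = a²b - abc + 7ac - 7a - 8c + 4, LT = a²b.
f_2 = ½bc - 4c² + a - b + 9/2, LT = bc.

S(f_1,f_2): lcm = a²bc. S = 8a²c² - abc² - 2a³ + 2a²b + 7ac² - 9a² - 7ac - 8c² + 4c.
  leading term a²c²: no divisor's leading term divides it; move 8a²c² to the remainder.
  leading term abc²: subtract (-2ac)·f_2 from -abc² - 2a³ + 2a²b + 7ac² - 9a² - 7ac - 8c² + 4c → -8ac³ - 2a³ + 2a²b + 2a²c - 2abc + 7ac² - 9a² + 2ac - 8c² + 4c
  leading term ac³: no divisor's leading term divides it; move -8ac³ to the remainder.
  leading term a³: no divisor's leading term divides it; move -2a³ to the remainder.
  leading term a²b: subtract (2)·f_1 from 2a²b + 2a²c - 2abc + 7ac² - 9a² + 2ac - 8c² + 4c → 2a²c + 7ac² - 9a² - 12ac - 8c² + 14a + 20c - 8
  leading term a²c: no divisor's leading term divides it; move 2a²c to the remainder.
  leading term ac²: no divisor's leading term divides it; move 7ac² to the remainder.
  leading term a²: no divisor's leading term divides it; move -9a² to the remainder.
  leading term ac: no divisor's leading term divides it; move -12ac to the remainder.
  leading term c²: no divisor's leading term divides it; move -8c² to the remainder.
  leading term a: no divisor's leading term divides it; move 14a to the remainder.
  leading term c: no divisor's leading term divides it; move 20c to the remainder.
  leading term 1: no divisor's leading term divides it; move -8 to the remainder.
  remainder 8a²c² - 8ac³ - 2a³ + 2a²c + 7ac² - 9a² - 12ac - 8c² + 14a + 20c - 8 ≠ 0; add h_3 = 8a²c² - 8ac³ - 2a³ + 2a²c + 7ac² - 9a² - 12ac - 8c² + 14a + 20c - 8 to the basis.

The other S-polynomials (S(f_1,h_3), S(f_2,h_3)) all reduce to 0 modulo the current basis, so we have a Gröbner basis.
Inter-reduce: drop elements whose leading term is divisible by another's, tail-reduce, and make monic.
Reduced Gröbner basis: {a²c² - ac³ - ¼a³ + ¼a²c + ⅞ac² - 9/8a² - 3/2ac - c² + 7/4a + 5/2c - 1, a²b - 8ac² + 2a² - 2ab + 7ac + 2a - 8c + 4, bc - 8c² + 2a - 2b + 9}.
Label its elements g_1 = a²c² - ac³ - ¼a³ + ¼a²c + ⅞ac² - 9/8a² - 3/2ac - c² + 7/4a + 5/2c - 1, g_2 = a²b - 8ac² + 2a² - 2ab + 7ac + 2a - 8c + 4, g_3 = bc - 8c² + 2a - 2b + 9.

Reduce p = bc² - 8c³ + 2ac - 16c² + 4a - 4b + 9c + 18 modulo G:
  leading term bc²: subtract (c)·g_3 from bc² - 8c³ + 2ac - 16c² + 4a - 4b + 9c + 18 → 2bc - 16c² + 4a - 4b + 18
  leading term bc: subtract (2)·g_3 from 2bc - 16c² + 4a - 4b + 18 → 0
  normal form = 0.
Since the normal form is 0, p ∈ I.

The remainder on division by a Gröbner basis is unique — it is the normal form.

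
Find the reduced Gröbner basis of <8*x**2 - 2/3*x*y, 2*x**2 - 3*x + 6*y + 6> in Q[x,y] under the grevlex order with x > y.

G = {x**2 - 3/2*x + 3*y + 3, x*y - 18*x + 36*y + 36, y**2 - 228*x + 433*y + 432}

Buchberger's algorithm terminates because the ascending chain of leading-term ideals stabilizes.

f_1 = 8*x**2 - 2/3*x*y, LT = x**2.
f_2 = 2*x**2 - 3*x + 6*y + 6, LT = x**2.

S(f_1,f_2): lcm = x**2. S = -1/12*x*y + 3/2*x - 3*y - 3.
  leading term x*y: no divisor's leading term divides it; move -1/12*x*y to the remainder.
  leading term x: no divisor's leading term divides it; move 3/2*x to the remainder.
  leading term y: no divisor's leading term divides it; move -3*y to the remainder.
  leading term 1: no divisor's leading term divides it; move -3 to the remainder.
  remainder -1/12*x*y + 3/2*x - 3*y - 3 ≠ 0; add g_3 = -1/12*x*y + 3/2*x - 3*y - 3 to the basis.

S(f_1,g_3): lcm = x**2*y. S = -1/12*x*y**2 + 18*x**2 - 36*x*y - 36*x.
  leading term x*y**2: subtract (y)·g_3 from -1/12*x*y**2 + 18*x**2 - 36*x*y - 36*x → 18*x**2 - 75/2*x*y + 3*y**2 - 36*x + 3*y
  leading term x**2: subtract (9/4)·f_1 from 18*x**2 - 75/2*x*y + 3*y**2 - 36*x + 3*y → -36*x*y + 3*y**2 - 36*x + 3*y
  leading term x*y: subtract (432)·g_3 from -36*x*y + 3*y**2 - 36*x + 3*y → 3*y**2 - 684*x + 1299*y + 1296
  leading term y**2: no divisor's leading term divides it; move 3*y**2 to the remainder.
  leading term x: no divisor's leading term divides it; move -684*x to the remainder.
  leading term y: no divisor's leading term divides it; move 1299*y to the remainder.
  leading term 1: no divisor's leading term divides it; move 1296 to the remainder.
  remainder 3*y**2 - 684*x + 1299*y + 1296 ≠ 0; add g_4 = 3*y**2 - 684*x + 1299*y + 1296 to the basis.

The other S-polynomials (S(f_2,g_3), S(f_1,g_4), S(f_2,g_4), S(g_3,g_4)) all reduce to 0 modulo the current basis, so we have a Gröbner basis.
Inter-reduce: drop elements whose leading term is divisible by another's, tail-reduce, and make monic.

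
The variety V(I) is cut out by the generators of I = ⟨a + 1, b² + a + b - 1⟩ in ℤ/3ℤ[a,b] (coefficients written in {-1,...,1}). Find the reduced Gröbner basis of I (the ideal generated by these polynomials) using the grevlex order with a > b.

G = {b² + b + 1, a + 1}

The reduced Gröbner basis is the canonical form of the ideal for this ordering.

f_1 = a + 1, LT = a.
f_2 = b² + a + b - 1, LT = b².

The S-polynomials (S(f_1,f_2)) all reduce to 0 modulo the current basis, so we have a Gröbner basis.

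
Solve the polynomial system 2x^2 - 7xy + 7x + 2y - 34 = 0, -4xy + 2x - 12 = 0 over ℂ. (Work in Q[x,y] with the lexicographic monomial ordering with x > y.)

Compute a lex Gröbner basis by Buchberger's algorithm.
f_1 = 2x^2 - 7xy + 7x + 2y - 34, LT = x^2.
f_2 = -4xy + 2x - 12, LT = xy.

S(f_1,f_2): lcm = x^2y. S = 1/2x^2 - 7/2xy^2 + 7/2xy - 3x + y^2 - 17y.
  leading term x^2: subtract (1/4)·f_1 from 1/2x^2 - 7/2xy^2 + 7/2xy - 3x + y^2 - 17y → -7/2xy^2 + 21/4xy - 19/4x + y^2 - 35/2y + 17/2
  leading term xy^2: subtract (7/8y)·f_2 from -7/2xy^2 + 21/4xy - 19/4x + y^2 - 35/2y + 17/2 → 7/2xy - 19/4x + y^2 - 7y + 17/2
  leading term xy: subtract (-7/8)·f_2 from 7/2xy - 19/4x + y^2 - 7y + 17/2 → -3x + y^2 - 7y - 2
  leading term x: no divisor's leading term divides it; move -3x to the remainder.
  leading term y^2: no divisor's leading term divides it; move y^2 to the remainder.
  leading term y: no divisor's leading term divides it; move -7y to the remainder.
  leading term 1: no divisor's leading term divides it; move -2 to the remainder.
  remainder -3x + y^2 - 7y - 2 ≠ 0; add h_3 = -3x + y^2 - 7y - 2 to the basis.

S(f_1,h_3): lcm = x^2. S = 1/3xy^2 - 35/6xy + 17/6x + y - 17.
  leading term xy^2: subtract (-1/12y)·f_2 from 1/3xy^2 - 35/6xy + 17/6x + y - 17 → -17/3xy + 17/6x - 17
  leading term xy: subtract (17/12)·f_2 from -17/3xy + 17/6x - 17 → 0
  remainder 0.

S(f_2,h_3): lcm = xy. S = -1/2x + 1/3y^3 - 7/3y^2 - 2/3y + 3.
  leading term x: subtract (1/6)·h_3 from -1/2x + 1/3y^3 - 7/3y^2 - 2/3y + 3 → 1/3y^3 - 5/2y^2 + 1/2y + 10/3
  leading term y^3: no divisor's leading term divides it; move 1/3y^3 to the remainder.
  leading term y^2: no divisor's leading term divides it; move -5/2y^2 to the remainder.
  leading term y: no divisor's leading term divides it; move 1/2y to the remainder.
  leading term 1: no divisor's leading term divides it; move 10/3 to the remainder.
  remainder 1/3y^3 - 5/2y^2 + 1/2y + 10/3 ≠ 0; add h_4 = 1/3y^3 - 5/2y^2 + 1/2y + 10/3 to the basis.

S(f_1,h_4): leading monomials are coprime, so the S-polynomial reduces to 0 (Buchberger's first criterion).
S(f_2,h_4): lcm = xy^3. S = 7xy^2 - 3/2xy - 10x + 3y^2.
  leading term xy^2: subtract (-7/4y)·f_2 from 7xy^2 - 3/2xy - 10x + 3y^2 → 2xy - 10x + 3y^2 - 21y
  leading term xy: subtract (-1/2)·f_2 from 2xy - 10x + 3y^2 - 21y → -9x + 3y^2 - 21y - 6
  leading term x: subtract (3)·h_3 from -9x + 3y^2 - 21y - 6 → 0
  remainder 0.

S(h_3,h_4): leading monomials are coprime, so the S-polynomial reduces to 0 (Buchberger's first criterion).
Every S-polynomial of the final basis reduces to 0, so we have a Gröbner basis.
Inter-reduce: drop elements whose leading term is divisible by another's, tail-reduce, and make monic.
Reduced Gröbner basis: {x - 1/3y^2 + 7/3y + 2/3, y^3 - 15/2y^2 + 3/2y + 10}.

A lex Gröbner basis eliminates variables successively. Here y^3 - 15/2y^2 + 3/2y + 10 depends only on y, with roots {-1, 17/4 - sqrt(129)/4, sqrt(129)/4 + 17/4}; lifting each root through the earlier basis elements recovers the full solutions.
  y = -1: the earlier basis element becomes x - 2 = 0, giving x = 2 — point (2, -1).
  y = 17/4 - sqrt(129)/4: the earlier basis element becomes x + sqrt(129)/8 + 15/8 = 0, giving x = -15/8 - sqrt(129)/8 — point (-15/8 - sqrt(129)/8, 17/4 - sqrt(129)/4).
  y = sqrt(129)/4 + 17/4: the earlier basis element becomes x - sqrt(129)/8 + 15/8 = 0, giving x = -15/8 + sqrt(129)/8 — point (-15/8 + sqrt(129)/8, sqrt(129)/4 + 17/4).
Check: every point annihilates each of the original generators.
A lex Gröbner basis triangularizes the system, enabling back-substitution.

{(2, -1), (-15/8 - sqrt(129)/8, 17/4 - sqrt(129)/4), (-15/8 + sqrt(129)/8, sqrt(129)/4 + 17/4)}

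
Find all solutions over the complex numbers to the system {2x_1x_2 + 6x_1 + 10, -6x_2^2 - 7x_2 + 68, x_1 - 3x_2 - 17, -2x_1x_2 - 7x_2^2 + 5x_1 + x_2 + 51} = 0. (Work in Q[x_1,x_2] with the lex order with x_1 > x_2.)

{(5, -4)}

Compute a lex Gröbner basis by Buchberger's algorithm.
f_1 = 2x_1x_2 + 6x_1 + 10, LT = x_1x_2.
f_2 = -6x_2^2 - 7x_2 + 68, LT = x_2^2.
f_3 = x_1 - 3x_2 - 17, LT = x_1.
f_4 = -2x_1x_2 + 5x_1 - 7x_2^2 + x_2 + 51, LT = x_1x_2.

S(f_1,f_2): lcm = x_1x_2^2. S = 11/6x_1x_2 + 34/3x_1 + 5x_2.
  leading term x_1x_2: subtract (11/12)·f_1 from 11/6x_1x_2 + 34/3x_1 + 5x_2 → 35/6x_1 + 5x_2 - 55/6
  leading term x_1: subtract (35/6)·f_3 from 35/6x_1 + 5x_2 - 55/6 → 45/2x_2 + 90
  leading term x_2: no divisor's leading term divides it; move 45/2x_2 to the remainder.
  leading term 1: no divisor's leading term divides it; move 90 to the remainder.
  remainder 45/2x_2 + 90 ≠ 0; add h_5 = 45/2x_2 + 90 to the basis.

The other S-polynomials (S(f_1,f_3), S(f_1,f_4), S(f_2,f_3), S(f_2,f_4), S(f_3,f_4), S(f_1,h_5), S(f_2,h_5), S(f_3,h_5), S(f_4,h_5)) all reduce to 0 modulo the current basis, so we have a Gröbner basis.
Inter-reduce: drop elements whose leading term is divisible by another's, tail-reduce, and make monic.
Reduced Gröbner basis: {x_1 - 5, x_2 + 4}.

The lex basis is triangular: the last element involves only x_2. Solving x_2 + 4 = 0 gives x_2 ∈ {-4}; substituting each value into the earlier elements determines the remaining variables.
  x_2 = -4: the earlier basis element becomes x_1 - 5 = 0, giving x_1 = 5 — point (5, -4).
Each listed point satisfies every original equation (direct substitution).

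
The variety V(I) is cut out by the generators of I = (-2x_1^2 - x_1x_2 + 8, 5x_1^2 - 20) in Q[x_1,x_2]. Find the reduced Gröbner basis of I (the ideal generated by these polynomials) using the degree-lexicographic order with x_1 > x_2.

Buchberger's algorithm terminates because the ascending chain of leading-term ideals stabilizes.

f_1 = -2x_1^2 - x_1x_2 + 8, LT = x_1^2.
f_2 = 5x_1^2 - 20, LT = x_1^2.

S(f_1,f_2): lcm = x_1^2. S = 1/2x_1x_2.
  reduce S modulo (f_1, f_2):
  remainder 1/2x_1x_2 ≠ 0; add g_3 = 1/2x_1x_2 to the basis.

S(f_1,g_3): lcm = x_1^2x_2. S = 1/2x_1x_2^2 - 4x_2.
  reduce S modulo (f_1, f_2, g_3):
  remainder -4x_2 ≠ 0; add g_4 = -4x_2 to the basis.

The other S-polynomials (S(f_2,g_3), S(f_1,g_4), S(f_2,g_4), S(g_3,g_4)) all reduce to 0 modulo the current basis, so we have a Gröbner basis.
Inter-reduce: drop elements whose leading term is divisible by another's, tail-reduce, and make monic.

G = {x_1^2 - 4, x_2}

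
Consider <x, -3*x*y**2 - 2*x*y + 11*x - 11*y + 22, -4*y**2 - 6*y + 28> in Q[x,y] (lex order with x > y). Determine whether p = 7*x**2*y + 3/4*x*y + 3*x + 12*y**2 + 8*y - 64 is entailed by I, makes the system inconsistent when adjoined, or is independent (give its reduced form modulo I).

7*x**2*y + 3/4*x*y + 3*x + 12*y**2 + 8*y - 64 lies in I (it reduces to 0).

First compute the reduced Gröbner basis of I by Buchberger's algorithm.
f_1 = x, LT = x.
f_2 = -3*x*y**2 - 2*x*y + 11*x - 11*y + 22, LT = x*y**2.
f_3 = -4*y**2 - 6*y + 28, LT = y**2.

S(f_1,f_2): lcm = x*y**2. S = -2/3*x*y + 11/3*x - 11/3*y + 22/3.
  leading term x*y: subtract (-2/3*y)·f_1 from -2/3*x*y + 11/3*x - 11/3*y + 22/3 → 11/3*x - 11/3*y + 22/3
  leading term x: subtract (11/3)·f_1 from 11/3*x - 11/3*y + 22/3 → -11/3*y + 22/3
  leading term y: no divisor's leading term divides it; move -11/3*y to the remainder.
  leading term 1: no divisor's leading term divides it; move 22/3 to the remainder.
  remainder -11/3*y + 22/3 ≠ 0; add h_4 = -11/3*y + 22/3 to the basis.

S(f_1,f_3): leading monomials are coprime, so the S-polynomial reduces to 0 (Buchberger's first criterion).
S(f_2,f_3): lcm = x*y**2. S = -5/6*x*y + 10/3*x + 11/3*y - 22/3.
  leading term x*y: subtract (-5/6*y)·f_1 from -5/6*x*y + 10/3*x + 11/3*y - 22/3 → 10/3*x + 11/3*y - 22/3
  leading term x: subtract (10/3)·f_1 from 10/3*x + 11/3*y - 22/3 → 11/3*y - 22/3
  leading term y: subtract (-1)·h_4 from 11/3*y - 22/3 → 0
  remainder 0.

S(f_1,h_4): leading monomials are coprime, so the S-polynomial reduces to 0 (Buchberger's first criterion).
S(f_2,h_4): lcm = x*y**2. S = 8/3*x*y - 11/3*x + 11/3*y - 22/3.
  leading term x*y: subtract (8/3*y)·f_1 from 8/3*x*y - 11/3*x + 11/3*y - 22/3 → -11/3*x + 11/3*y - 22/3
  leading term x: subtract (-11/3)·f_1 from -11/3*x + 11/3*y - 22/3 → 11/3*y - 22/3
  leading term y: subtract (-1)·h_4 from 11/3*y - 22/3 → 0
  remainder 0.

S(f_3,h_4): lcm = y**2. S = 7/2*y - 7.
  leading term y: subtract (-21/22)·h_4 from 7/2*y - 7 → 0
  remainder 0.

Every S-polynomial of the final basis reduces to 0, so we have a Gröbner basis.
Inter-reduce: drop elements whose leading term is divisible by another's, tail-reduce, and make monic.
Reduced Gröbner basis: {x, y - 2}.
Label its elements g_1 = x, g_2 = y - 2.

Reduce p = 7*x**2*y + 3/4*x*y + 3*x + 12*y**2 + 8*y - 64 modulo G:
  leading term x**2*y: subtract (7*x*y)·g_1 from 7*x**2*y + 3/4*x*y + 3*x + 12*y**2 + 8*y - 64 → 3/4*x*y + 3*x + 12*y**2 + 8*y - 64
  leading term x*y: subtract (3/4*y)·g_1 from 3/4*x*y + 3*x + 12*y**2 + 8*y - 64 → 3*x + 12*y**2 + 8*y - 64
  leading term x: subtract (3)·g_1 from 3*x + 12*y**2 + 8*y - 64 → 12*y**2 + 8*y - 64
  leading term y**2: subtract (12*y)·g_2 from 12*y**2 + 8*y - 64 → 32*y - 64
  leading term y: subtract (32)·g_2 from 32*y - 64 → 0
  normal form = 0.
Since the normal form is 0, p ∈ I.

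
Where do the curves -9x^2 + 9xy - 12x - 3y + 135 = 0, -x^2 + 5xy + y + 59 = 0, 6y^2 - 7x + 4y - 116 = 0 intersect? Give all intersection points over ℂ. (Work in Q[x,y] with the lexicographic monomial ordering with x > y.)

Compute a lex Gröbner basis by Buchberger's algorithm.
f_1 = -9x^2 + 9xy - 12x - 3y + 135, LT = x^2.
f_2 = -x^2 + 5xy + y + 59, LT = x^2.
f_3 = -7x + 6y^2 + 4y - 116, LT = x.

S(f_1,f_2): lcm = x^2. S = 4xy + 4/3x + 4/3y + 44.
  leading term xy: subtract (-4/7y)·f_3 from 4xy + 4/3x + 4/3y + 44 → 4/3x + 24/7y^3 + 16/7y^2 - 1364/21y + 44
  leading term x: subtract (-4/21)·f_3 from 4/3x + 24/7y^3 + 16/7y^2 - 1364/21y + 44 → 24/7y^3 + 24/7y^2 - 1348/21y + 460/21
  leading term y^3: no divisor's leading term divides it; move 24/7y^3 to the remainder.
  leading term y^2: no divisor's leading term divides it; move 24/7y^2 to the remainder.
  leading term y: no divisor's leading term divides it; move -1348/21y to the remainder.
  leading term 1: no divisor's leading term divides it; move 460/21 to the remainder.
  remainder 24/7y^3 + 24/7y^2 - 1348/21y + 460/21 ≠ 0; add h_4 = 24/7y^3 + 24/7y^2 - 1348/21y + 460/21 to the basis.

S(f_1,f_3): lcm = x^2. S = 6/7xy^2 - 3/7xy - 320/21x + 1/3y - 15.
  leading term xy^2: subtract (-6/49y^2)·f_3 from 6/7xy^2 - 3/7xy - 320/21x + 1/3y - 15 → -3/7xy - 320/21x + 36/49y^4 + 24/49y^3 - 696/49y^2 + 1/3y - 15
  leading term xy: subtract (3/49y)·f_3 from -3/7xy - 320/21x + 36/49y^4 + 24/49y^3 - 696/49y^2 + 1/3y - 15 → -320/21x + 36/49y^4 + 6/49y^3 - 708/49y^2 + 1093/147y - 15
  leading term x: subtract (320/147)·f_3 from -320/21x + 36/49y^4 + 6/49y^3 - 708/49y^2 + 1093/147y - 15 → 36/49y^4 + 6/49y^3 - 1348/49y^2 - 187/147y + 34915/147
  leading term y^4: subtract (3/14y)·h_4 from 36/49y^4 + 6/49y^3 - 1348/49y^2 - 187/147y + 34915/147 → -30/49y^3 - 674/49y^2 - 877/147y + 34915/147
  leading term y^3: subtract (-5/28)·h_4 from -30/49y^3 - 674/49y^2 - 877/147y + 34915/147 → -92/7y^2 - 122/7y + 1690/7
  leading term y^2: no divisor's leading term divides it; move -92/7y^2 to the remainder.
  leading term y: no divisor's leading term divides it; move -122/7y to the remainder.
  leading term 1: no divisor's leading term divides it; move 1690/7 to the remainder.
  remainder -92/7y^2 - 122/7y + 1690/7 ≠ 0; add h_5 = -92/7y^2 - 122/7y + 1690/7 to the basis.

S(h_4,h_5): lcm = y^3. S = -15/46y^2 - 73/207y + 115/18.
  leading term y^2: subtract (105/4232)·h_5 from -15/46y^2 - 73/207y + 115/18 → 1519/19044y + 7595/19044
  leading term y: no divisor's leading term divides it; move 1519/19044y to the remainder.
  leading term 1: no divisor's leading term divides it; move 7595/19044 to the remainder.
  remainder 1519/19044y + 7595/19044 ≠ 0; add h_6 = 1519/19044y + 7595/19044 to the basis.

The other S-polynomials (S(f_2,f_3), S(f_1,h_4), S(f_2,h_4), S(f_3,h_4), S(f_1,h_5), S(f_2,h_5), S(f_3,h_5), S(f_1,h_6), S(f_2,h_6), S(f_3,h_6), S(h_4,h_6), S(h_5,h_6)) all reduce to 0 modulo the current basis, so we have a Gröbner basis.
Inter-reduce: drop elements whose leading term is divisible by another's, tail-reduce, and make monic.
Reduced Gröbner basis: {x - 2, y + 5}.

A lex Gröbner basis eliminates variables successively. Here y + 5 depends only on y, with roots {-5}; lifting each root through the earlier basis elements recovers the full solutions.
  y = -5: the earlier basis element becomes x - 2 = 0, giving x = 2 — point (2, -5).

{(2, -5)}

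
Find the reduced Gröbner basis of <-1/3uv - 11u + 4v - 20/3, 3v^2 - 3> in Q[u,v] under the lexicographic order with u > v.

G = {u - 13/34v + 21/34, v^2 - 1}

f_1 = -1/3uv - 11u + 4v - 20/3, LT = uv.
f_2 = 3v^2 - 3, LT = v^2.

S(f_1,f_2): lcm = uv^2. S = 33uv + u - 12v^2 + 20v.
  leading term uv: subtract (-99)·f_1 from 33uv + u - 12v^2 + 20v → -1088u - 12v^2 + 416v - 660
  leading term u: no divisor's leading term divides it; move -1088u to the remainder.
  leading term v^2: subtract (-4)·f_2 from -12v^2 + 416v - 660 → 416v - 672
  leading term v: no divisor's leading term divides it; move 416v to the remainder.
  leading term 1: no divisor's leading term divides it; move -672 to the remainder.
  remainder -1088u + 416v - 672 ≠ 0; add g_3 = -1088u + 416v - 672 to the basis.

S(f_1,g_3): lcm = uv. S = 33u + 13/34v^2 - 429/34v + 20.
  leading term u: subtract (-33/1088)·g_3 from 33u + 13/34v^2 - 429/34v + 20 → 13/34v^2 - 13/34
  leading term v^2: subtract (13/102)·f_2 from 13/34v^2 - 13/34 → 0
  remainder 0.

S(f_2,g_3): leading monomials are coprime, so the S-polynomial reduces to 0 (Buchberger's first criterion).
Every S-polynomial of the final basis reduces to 0, so we have a Gröbner basis.
Inter-reduce: drop elements whose leading term is divisible by another's, tail-reduce, and make monic.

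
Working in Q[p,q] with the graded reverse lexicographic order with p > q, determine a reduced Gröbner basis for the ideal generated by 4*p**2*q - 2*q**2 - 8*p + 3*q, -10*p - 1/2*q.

G = {q**3 - 200*q**2 + 340*q, p + 1/20*q}

f_1 = 4*p**2*q - 2*q**2 - 8*p + 3*q, LT = p**2*q.
f_2 = -10*p - 1/2*q, LT = p.

S(f_1,f_2): lcm = p**2*q. S = -1/20*p*q**2 - 1/2*q**2 - 2*p + 3/4*q.
  leading term p*q**2: subtract (1/200*q**2)·f_2 from -1/20*p*q**2 - 1/2*q**2 - 2*p + 3/4*q → 1/400*q**3 - 1/2*q**2 - 2*p + 3/4*q
  leading term q**3: no divisor's leading term divides it; move 1/400*q**3 to the remainder.
  leading term q**2: no divisor's leading term divides it; move -1/2*q**2 to the remainder.
  leading term p: subtract (1/5)·f_2 from -2*p + 3/4*q → 17/20*q
  leading term q: no divisor's leading term divides it; move 17/20*q to the remainder.
  remainder 1/400*q**3 - 1/2*q**2 + 17/20*q ≠ 0; add g_3 = 1/400*q**3 - 1/2*q**2 + 17/20*q to the basis.

The other S-polynomials (S(f_1,g_3), S(f_2,g_3)) all reduce to 0 modulo the current basis, so we have a Gröbner basis.
Inter-reduce: drop elements whose leading term is divisible by another's, tail-reduce, and make monic.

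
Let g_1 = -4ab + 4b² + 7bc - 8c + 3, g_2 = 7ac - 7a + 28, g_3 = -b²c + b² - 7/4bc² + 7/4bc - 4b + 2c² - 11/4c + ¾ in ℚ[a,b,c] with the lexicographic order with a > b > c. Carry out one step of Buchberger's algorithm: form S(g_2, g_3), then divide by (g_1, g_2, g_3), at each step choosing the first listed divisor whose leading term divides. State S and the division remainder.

lcm(LM(g_2), LM(g_3)) = ab²c.
S = (lcm/LT(g_2))·g_2 − (lcm/LT(g_3))·g_3 = -7/4abc² + 7/4abc - 4ab + 2ac² - 11/4ac + ¾a + 4b².
Reduce S modulo (g_1, g_2, g_3) in that order:
  leading term abc²: subtract (7/16c²)·g_1 from -7/4abc² + 7/4abc - 4ab + 2ac² - 11/4ac + ¾a + 4b² → 7/4abc - 4ab + 2ac² - 11/4ac + ¾a - 7/4b²c² + 4b² - 49/16bc³ + 7/2c³ - 21/16c²
  leading term abc: subtract (-7/16c)·g_1 from 7/4abc - 4ab + 2ac² - 11/4ac + ¾a - 7/4b²c² + 4b² - 49/16bc³ + 7/2c³ - 21/16c² → -4ab + 2ac² - 11/4ac + ¾a - 7/4b²c² + 7/4b²c + 4b² - 49/16bc³ + 49/16bc² + 7/2c³ - 77/16c² + 21/16c
  leading term ab: subtract (1)·g_1 from -4ab + 2ac² - 11/4ac + ¾a - 7/4b²c² + 7/4b²c + 4b² - 49/16bc³ + 49/16bc² + 7/2c³ - 77/16c² + 21/16c → 2ac² - 11/4ac + ¾a - 7/4b²c² + 7/4b²c - 49/16bc³ + 49/16bc² - 7bc + 7/2c³ - 77/16c² + 149/16c - 3
  leading term ac²: subtract (2/7c)·g_2 from 2ac² - 11/4ac + ¾a - 7/4b²c² + 7/4b²c - 49/16bc³ + 49/16bc² - 7bc + 7/2c³ - 77/16c² + 149/16c - 3 → -¾ac + ¾a - 7/4b²c² + 7/4b²c - 49/16bc³ + 49/16bc² - 7bc + 7/2c³ - 77/16c² + 21/16c - 3
  leading term ac: subtract (-3/28)·g_2 from -¾ac + ¾a - 7/4b²c² + 7/4b²c - 49/16bc³ + 49/16bc² - 7bc + 7/2c³ - 77/16c² + 21/16c - 3 → -7/4b²c² + 7/4b²c - 49/16bc³ + 49/16bc² - 7bc + 7/2c³ - 77/16c² + 21/16c
  leading term b²c²: subtract (7/4c)·g_3 from -7/4b²c² + 7/4b²c - 49/16bc³ + 49/16bc² - 7bc + 7/2c³ - 77/16c² + 21/16c → 0
The remainder is 0, so this S-polynomial contributes no new basis element.

S(g_2, g_3) = -7/4abc² + 7/4abc - 4ab + 2ac² - 11/4ac + ¾a + 4b²; remainder on division = 0.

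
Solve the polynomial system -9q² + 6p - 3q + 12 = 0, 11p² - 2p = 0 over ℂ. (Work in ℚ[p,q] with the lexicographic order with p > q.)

Compute a lex Gröbner basis by Buchberger's algorithm.
f_1 = 6p - 9q² - 3q + 12, LT = p.
f_2 = 11p² - 2p, LT = p².

S(f_1,f_2): lcm = p². S = -3/2pq² - ½pq + 24/11p.
  reduce S modulo (f_1, f_2):
  remainder -9/4q⁴ - 3/2q³ + 265/44q² + 23/11q - 48/11 ≠ 0; add h_3 = -9/4q⁴ - 3/2q³ + 265/44q² + 23/11q - 48/11 to the basis.

The other S-polynomials (S(f_1,h_3), S(f_2,h_3)) all reduce to 0 modulo the current basis, so we have a Gröbner basis.
Inter-reduce: drop elements whose leading term is divisible by another's, tail-reduce, and make monic.
Reduced Gröbner basis: {p - 3/2q² - ½q + 2, q⁴ + ⅔q³ - 265/99q² - 92/99q + 64/33}.

A lex Gröbner basis eliminates variables successively. Here q⁴ + ⅔q³ - 265/99q² - 92/99q + 64/33 depends only on q, with roots {-4/3, 1, -1/6 + sqrt(6457)/66, -sqrt(6457)/66 - 1/6}; lifting each root through the earlier basis elements recovers the full solutions.
  q = -4/3: the earlier basis element becomes p = 0, giving p = 0 — point (0, -4/3).
  q = 1: the earlier basis element becomes p = 0, giving p = 0 — point (0, 1).
  q = -1/6 + sqrt(6457)/66: the earlier basis element becomes p - 2/11 = 0, giving p = 2/11 — point (2/11, -1/6 + sqrt(6457)/66).
  q = -sqrt(6457)/66 - 1/6: the earlier basis element becomes p - 2/11 = 0, giving p = 2/11 — point (2/11, -sqrt(6457)/66 - 1/6).

{(0, -4/3), (0, 1), (2/11, -1/6 + sqrt(6457)/66), (2/11, -sqrt(6457)/66 - 1/6)}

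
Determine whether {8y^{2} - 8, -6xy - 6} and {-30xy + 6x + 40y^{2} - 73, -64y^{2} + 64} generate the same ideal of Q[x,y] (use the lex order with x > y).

No, the ideals differ.

Two ideals are equal iff their reduced Gröbner bases coincide (the reduced basis is unique for a fixed ordering).
Buchberger on the first generating set:
f_1 = 8y^{2} - 8, LT = y^{2}.
f_2 = -6xy - 6, LT = xy.

S(f_1,f_2): lcm = xy^{2}. S = -x - y.
  leading term x: no divisor's leading term divides it; move -x to the remainder.
  leading term y: no divisor's leading term divides it; move -y to the remainder.
  remainder -x - y ≠ 0; add g_3 = -x - y to the basis.

The other S-polynomials (S(f_1,g_3), S(f_2,g_3)) all reduce to 0 modulo the current basis, so we have a Gröbner basis.
Inter-reduce: drop elements whose leading term is divisible by another's, tail-reduce, and make monic.
Reduced Gröbner basis: {x + y, y^{2} - 1}.

Buchberger on the second generating set:
h_1 = -30xy + 6x + 40y^{2} - 73, LT = xy.
h_2 = -64y^{2} + 64, LT = y^{2}.

S(h_1,h_2): lcm = xy^{2}. S = -\tfrac{1}{5}xy + x - \tfrac{4}{3}y^{3} + \tfrac{73}{30}y.
  leading term xy: subtract (\tfrac{1}{150})·h_1 from -\tfrac{1}{5}xy + x - \tfrac{4}{3}y^{3} + \tfrac{73}{30}y → \tfrac{24}{25}x - \tfrac{4}{3}y^{3} - \tfrac{4}{15}y^{2} + \tfrac{73}{30}y + \tfrac{73}{150}
  leading term x: no divisor's leading term divides it; move \tfrac{24}{25}x to the remainder.
  leading term y^{3}: subtract (\tfrac{1}{48}y)·h_2 from -\tfrac{4}{3}y^{3} - \tfrac{4}{15}y^{2} + \tfrac{73}{30}y + \tfrac{73}{150} → -\tfrac{4}{15}y^{2} + \tfrac{11}{10}y + \tfrac{73}{150}
  leading term y^{2}: subtract (\tfrac{1}{240})·h_2 from -\tfrac{4}{15}y^{2} + \tfrac{11}{10}y + \tfrac{73}{150} → \tfrac{11}{10}y + \tfrac{11}{50}
  leading term y: no divisor's leading term divides it; move \tfrac{11}{10}y to the remainder.
  leading term 1: no divisor's leading term divides it; move \tfrac{11}{50} to the remainder.
  remainder \tfrac{24}{25}x + \tfrac{11}{10}y + \tfrac{11}{50} ≠ 0; add k_3 = \tfrac{24}{25}x + \tfrac{11}{10}y + \tfrac{11}{50} to the basis.

The other S-polynomials (S(h_1,k_3), S(h_2,k_3)) all reduce to 0 modulo the current basis, so we have a Gröbner basis.
Inter-reduce: drop elements whose leading term is divisible by another's, tail-reduce, and make monic.
Reduced Gröbner basis: {x + \tfrac{55}{48}y + \tfrac{11}{48}, y^{2} - 1}.

Since the reduced bases disagree, the two ideals are not the same.
The same test decides containment: I ⊆ J iff every generator of I reduces to 0 modulo a Gröbner basis of J.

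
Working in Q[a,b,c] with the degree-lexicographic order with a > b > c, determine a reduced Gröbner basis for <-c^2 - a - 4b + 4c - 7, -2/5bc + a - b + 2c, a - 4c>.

The reduced Gröbner basis is the canonical form of the ideal for this ordering.

f_1 = -c^2 - a - 4b + 4c - 7, LT = c^2.
f_2 = -2/5bc + a - b + 2c, LT = bc.
f_3 = a - 4c, LT = a.

S(f_1,f_2): lcm = bc^2. S = ab + 5/2ac + 4b^2 - 13/2bc + 5c^2 + 7b.
  leading term ab: subtract (b)·f_3 from ab + 5/2ac + 4b^2 - 13/2bc + 5c^2 + 7b → 5/2ac + 4b^2 - 5/2bc + 5c^2 + 7b
  leading term ac: subtract (5/2c)·f_3 from 5/2ac + 4b^2 - 5/2bc + 5c^2 + 7b → 4b^2 - 5/2bc + 15c^2 + 7b
  leading term b^2: no divisor's leading term divides it; move 4b^2 to the remainder.
  leading term bc: subtract (25/4)·f_2 from -5/2bc + 15c^2 + 7b → 15c^2 - 25/4a + 53/4b - 25/2c
  leading term c^2: subtract (-15)·f_1 from 15c^2 - 25/4a + 53/4b - 25/2c → -85/4a - 187/4b + 95/2c - 105
  leading term a: subtract (-85/4)·f_3 from -85/4a - 187/4b + 95/2c - 105 → -187/4b - 75/2c - 105
  leading term b: no divisor's leading term divides it; move -187/4b to the remainder.
  leading term c: no divisor's leading term divides it; move -75/2c to the remainder.
  leading term 1: no divisor's leading term divides it; move -105 to the remainder.
  remainder 4b^2 - 187/4b - 75/2c - 105 ≠ 0; add g_4 = 4b^2 - 187/4b - 75/2c - 105 to the basis.

The other S-polynomials (S(f_1,f_3), S(f_2,f_3), S(f_1,g_4), S(f_2,g_4), S(f_3,g_4)) all reduce to 0 modulo the current basis, so we have a Gröbner basis.

G = {b^2 - 187/16b - 75/8c - 105/4, bc + 5/2b - 15c, c^2 + 4b + 7, a - 4c}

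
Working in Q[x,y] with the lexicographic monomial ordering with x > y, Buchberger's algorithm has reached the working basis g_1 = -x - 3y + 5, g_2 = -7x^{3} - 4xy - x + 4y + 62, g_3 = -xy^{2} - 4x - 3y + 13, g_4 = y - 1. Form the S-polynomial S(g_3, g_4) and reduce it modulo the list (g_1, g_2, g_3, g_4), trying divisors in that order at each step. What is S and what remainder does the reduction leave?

S(g_3, g_4) = xy + 4x + 3y - 13; remainder on division = 0.

lcm(LM(g_3), LM(g_4)) = xy^{2}.
S = (lcm/LT(g_3))·g_3 − (lcm/LT(g_4))·g_4 = xy + 4x + 3y - 13.
Reduce S modulo (g_1, g_2, g_3, g_4) in that order:
  leading term xy: subtract (-y)·g_1 from xy + 4x + 3y - 13 → 4x - 3y^{2} + 8y - 13
  leading term x: subtract (-4)·g_1 from 4x - 3y^{2} + 8y - 13 → -3y^{2} - 4y + 7
  leading term y^{2}: subtract (-3y)·g_4 from -3y^{2} - 4y + 7 → -7y + 7
  leading term y: subtract (-7)·g_4 from -7y + 7 → 0
The remainder is 0, so this S-polynomial contributes no new basis element.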